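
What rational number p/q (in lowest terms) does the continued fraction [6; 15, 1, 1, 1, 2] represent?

Start with 2.
1 + 1/(2/1) = 1 + 1/2 = 3/2
1 + 1/(3/2) = 1 + 2/3 = 5/3
1 + 1/(5/3) = 1 + 3/5 = 8/5
15 + 1/(8/5) = 15 + 5/8 = 125/8
6 + 1/(125/8) = 6 + 8/125 = 758/125

758/125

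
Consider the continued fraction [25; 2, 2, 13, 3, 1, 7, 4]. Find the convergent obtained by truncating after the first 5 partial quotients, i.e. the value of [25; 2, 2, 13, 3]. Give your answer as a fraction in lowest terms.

Work from the innermost term outward:
Start with 3.
13 + 1/(3/1) = 13 + 1/3 = 40/3
2 + 1/(40/3) = 2 + 3/40 = 83/40
2 + 1/(83/40) = 2 + 40/83 = 206/83
25 + 1/(206/83) = 25 + 83/206 = 5233/206

5233/206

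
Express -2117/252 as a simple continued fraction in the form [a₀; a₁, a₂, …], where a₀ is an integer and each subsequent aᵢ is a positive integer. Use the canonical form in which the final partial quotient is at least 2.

Run the Euclidean algorithm, recording each quotient:
-2117 ÷ 252 → quotient -9, remainder 151
252 ÷ 151 → quotient 1, remainder 101
151 ÷ 101 → quotient 1, remainder 50
101 ÷ 50 → quotient 2, remainder 1
50 ÷ 1 → quotient 50, remainder 0

[-9; 1, 1, 2, 50]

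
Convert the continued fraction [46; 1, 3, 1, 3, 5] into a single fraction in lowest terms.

4679/100

Start with 5.
3 + 1/(5/1) = 3 + 1/5 = 16/5
1 + 1/(16/5) = 1 + 5/16 = 21/16
3 + 1/(21/16) = 3 + 16/21 = 79/21
1 + 1/(79/21) = 1 + 21/79 = 100/79
46 + 1/(100/79) = 46 + 79/100 = 4679/100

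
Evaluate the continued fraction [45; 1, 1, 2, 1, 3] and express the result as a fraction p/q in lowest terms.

Use the convergent recurrence hₖ = aₖ·hₖ₋₁ + hₖ₋₂ (and likewise for the denominators kₖ):
a_0 = 45: 45/1
a_1 = 1: 46/1
a_2 = 1: 91/2
a_3 = 2: 228/5
a_4 = 1: 319/7
a_5 = 3: 1185/26

1185/26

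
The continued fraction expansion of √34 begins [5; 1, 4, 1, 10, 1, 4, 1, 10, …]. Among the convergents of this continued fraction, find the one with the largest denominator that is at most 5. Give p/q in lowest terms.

a_0 = 5: 5/1  (≤ bound)
a_1 = 1: 6/1  (≤ bound)
a_2 = 4: 29/5  (≤ bound)
a_3 = 1: 35/6  (> 5, stop)

29/5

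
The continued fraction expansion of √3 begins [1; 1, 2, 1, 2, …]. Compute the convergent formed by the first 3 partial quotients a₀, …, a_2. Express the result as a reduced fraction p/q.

Work from the innermost term outward:
Start with 2.
1 + 1/(2/1) = 1 + 1/2 = 3/2
1 + 1/(3/2) = 1 + 2/3 = 5/3

5/3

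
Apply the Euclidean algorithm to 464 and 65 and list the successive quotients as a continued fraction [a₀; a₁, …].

[7; 7, 4, 2]

⌊464/65⌋ = 7, remainder 9
⌊65/9⌋ = 7, remainder 2
⌊9/2⌋ = 4, remainder 1
⌊2/1⌋ = 2, remainder 0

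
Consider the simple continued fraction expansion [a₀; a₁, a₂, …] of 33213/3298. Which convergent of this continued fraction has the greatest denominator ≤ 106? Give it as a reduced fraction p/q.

List convergents until the denominator exceeds the bound:
a_0 = 10: 10/1  (≤ bound)
a_1 = 14: 141/14  (≤ bound)
a_2 = 6: 856/85  (≤ bound)
a_3 = 2: 1853/184  (> 106, stop)

856/85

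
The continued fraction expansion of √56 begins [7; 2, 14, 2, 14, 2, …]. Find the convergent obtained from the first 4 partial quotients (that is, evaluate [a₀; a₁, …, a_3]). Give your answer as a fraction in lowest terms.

449/60

Start with 2.
14 + 1/(2/1) = 14 + 1/2 = 29/2
2 + 1/(29/2) = 2 + 2/29 = 60/29
7 + 1/(60/29) = 7 + 29/60 = 449/60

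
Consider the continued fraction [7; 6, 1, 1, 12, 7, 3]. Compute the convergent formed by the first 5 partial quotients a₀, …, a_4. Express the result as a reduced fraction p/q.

1166/163

Build up convergents one term at a time:
a_0 = 7: 7/1
a_1 = 6: 43/6
a_2 = 1: 50/7
a_3 = 1: 93/13
a_4 = 12: 1166/163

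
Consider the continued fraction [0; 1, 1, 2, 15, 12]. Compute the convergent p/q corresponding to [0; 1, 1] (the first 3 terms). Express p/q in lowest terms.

a_0 = 0: 0/1
a_1 = 1: 1/1
a_2 = 1: 1/2

1/2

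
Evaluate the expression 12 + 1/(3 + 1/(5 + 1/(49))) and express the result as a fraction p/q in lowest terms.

9690/787

Build up convergents one term at a time:
a_0 = 12: 12/1
a_1 = 3: 37/3
a_2 = 5: 197/16
a_3 = 49: 9690/787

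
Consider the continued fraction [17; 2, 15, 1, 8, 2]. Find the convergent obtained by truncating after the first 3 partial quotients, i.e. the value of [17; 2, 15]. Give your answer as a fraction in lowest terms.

542/31

Starting at the tail and folding back:
Start with 15.
2 + 1/(15/1) = 2 + 1/15 = 31/15
17 + 1/(31/15) = 17 + 15/31 = 542/31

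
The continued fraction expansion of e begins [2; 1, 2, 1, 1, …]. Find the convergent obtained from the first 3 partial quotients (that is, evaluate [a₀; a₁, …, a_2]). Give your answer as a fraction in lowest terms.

8/3

Start with 2.
1 + 1/(2/1) = 1 + 1/2 = 3/2
2 + 1/(3/2) = 2 + 2/3 = 8/3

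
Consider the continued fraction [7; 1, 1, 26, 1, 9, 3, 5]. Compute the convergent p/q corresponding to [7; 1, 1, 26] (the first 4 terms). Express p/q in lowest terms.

Build up convergents one term at a time:
a_0 = 7: 7/1
a_1 = 1: 8/1
a_2 = 1: 15/2
a_3 = 26: 398/53

398/53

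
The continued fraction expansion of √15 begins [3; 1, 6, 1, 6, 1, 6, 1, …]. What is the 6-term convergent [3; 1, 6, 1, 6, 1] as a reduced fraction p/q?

244/63

a_0 = 3: 3/1
a_1 = 1: 4/1
a_2 = 6: 27/7
a_3 = 1: 31/8
a_4 = 6: 213/55
a_5 = 1: 244/63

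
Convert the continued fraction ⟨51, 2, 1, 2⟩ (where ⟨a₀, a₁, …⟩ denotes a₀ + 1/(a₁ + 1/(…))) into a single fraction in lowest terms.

411/8

Collapse the nested fraction from the inside out:
Start with 2.
1 + 1/(2/1) = 1 + 1/2 = 3/2
2 + 1/(3/2) = 2 + 2/3 = 8/3
51 + 1/(8/3) = 51 + 3/8 = 411/8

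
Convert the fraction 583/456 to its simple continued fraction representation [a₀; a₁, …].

[1; 3, 1, 1, 2, 3, 1, 5]

583 ÷ 456 → quotient 1, remainder 127
456 ÷ 127 → quotient 3, remainder 75
127 ÷ 75 → quotient 1, remainder 52
75 ÷ 52 → quotient 1, remainder 23
52 ÷ 23 → quotient 2, remainder 6
23 ÷ 6 → quotient 3, remainder 5
6 ÷ 5 → quotient 1, remainder 1
5 ÷ 1 → quotient 5, remainder 0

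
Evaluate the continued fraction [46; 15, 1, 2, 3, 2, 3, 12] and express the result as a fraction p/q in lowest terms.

Start with 12.
3 + 1/(12/1) = 3 + 1/12 = 37/12
2 + 1/(37/12) = 2 + 12/37 = 86/37
3 + 1/(86/37) = 3 + 37/86 = 295/86
2 + 1/(295/86) = 2 + 86/295 = 676/295
1 + 1/(676/295) = 1 + 295/676 = 971/676
15 + 1/(971/676) = 15 + 676/971 = 15241/971
46 + 1/(15241/971) = 46 + 971/15241 = 702057/15241

702057/15241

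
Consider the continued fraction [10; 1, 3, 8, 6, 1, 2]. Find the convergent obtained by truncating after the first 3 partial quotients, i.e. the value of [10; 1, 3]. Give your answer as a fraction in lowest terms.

a_0 = 10: 10/1
a_1 = 1: 11/1
a_2 = 3: 43/4

43/4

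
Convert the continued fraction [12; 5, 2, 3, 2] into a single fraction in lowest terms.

1060/87

a_0 = 12: 12/1
a_1 = 5: 61/5
a_2 = 2: 134/11
a_3 = 3: 463/38
a_4 = 2: 1060/87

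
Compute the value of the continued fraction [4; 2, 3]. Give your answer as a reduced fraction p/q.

Start with 3.
2 + 1/(3/1) = 2 + 1/3 = 7/3
4 + 1/(7/3) = 4 + 3/7 = 31/7

31/7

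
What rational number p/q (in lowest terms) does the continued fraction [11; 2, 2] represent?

Starting at the tail and folding back:
Start with 2.
2 + 1/(2/1) = 2 + 1/2 = 5/2
11 + 1/(5/2) = 11 + 2/5 = 57/5

57/5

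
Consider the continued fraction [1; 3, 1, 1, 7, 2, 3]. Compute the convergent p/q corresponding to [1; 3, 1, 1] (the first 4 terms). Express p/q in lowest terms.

Start with 1.
1 + 1/(1/1) = 1 + 1/1 = 2/1
3 + 1/(2/1) = 3 + 1/2 = 7/2
1 + 1/(7/2) = 1 + 2/7 = 9/7

9/7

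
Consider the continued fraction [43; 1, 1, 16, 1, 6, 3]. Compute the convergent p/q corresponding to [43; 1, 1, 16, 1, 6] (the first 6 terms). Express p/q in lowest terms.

10574/243

Use the convergent recurrence hₖ = aₖ·hₖ₋₁ + hₖ₋₂ (and likewise for the denominators kₖ):
a_0 = 43: 43/1
a_1 = 1: 44/1
a_2 = 1: 87/2
a_3 = 16: 1436/33
a_4 = 1: 1523/35
a_5 = 6: 10574/243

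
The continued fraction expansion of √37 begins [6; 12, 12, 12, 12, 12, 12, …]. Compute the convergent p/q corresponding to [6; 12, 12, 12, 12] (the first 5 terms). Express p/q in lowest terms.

Start with 12.
12 + 1/(12/1) = 12 + 1/12 = 145/12
12 + 1/(145/12) = 12 + 12/145 = 1752/145
12 + 1/(1752/145) = 12 + 145/1752 = 21169/1752
6 + 1/(21169/1752) = 6 + 1752/21169 = 128766/21169

128766/21169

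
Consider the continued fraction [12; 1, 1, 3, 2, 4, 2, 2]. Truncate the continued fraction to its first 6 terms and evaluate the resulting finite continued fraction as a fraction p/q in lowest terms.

892/71

a_0 = 12: 12/1
a_1 = 1: 13/1
a_2 = 1: 25/2
a_3 = 3: 88/7
a_4 = 2: 201/16
a_5 = 4: 892/71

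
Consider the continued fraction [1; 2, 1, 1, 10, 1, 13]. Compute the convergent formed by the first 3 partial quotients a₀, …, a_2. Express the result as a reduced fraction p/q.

4/3

a_0 = 1: 1/1
a_1 = 2: 3/2
a_2 = 1: 4/3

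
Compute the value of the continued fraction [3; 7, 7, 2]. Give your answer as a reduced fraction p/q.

Build up convergents one term at a time:
a_0 = 3: 3/1
a_1 = 7: 22/7
a_2 = 7: 157/50
a_3 = 2: 336/107

336/107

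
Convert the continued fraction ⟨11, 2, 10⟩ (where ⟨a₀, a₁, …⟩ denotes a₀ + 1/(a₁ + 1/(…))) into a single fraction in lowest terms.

241/21

a_0 = 11: 11/1
a_1 = 2: 23/2
a_2 = 10: 241/21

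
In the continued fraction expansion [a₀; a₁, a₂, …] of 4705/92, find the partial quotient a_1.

Apply division with remainder until the remainder is 0:
⌊4705/92⌋ = 51, remainder 13
⌊92/13⌋ = 7, remainder 1

7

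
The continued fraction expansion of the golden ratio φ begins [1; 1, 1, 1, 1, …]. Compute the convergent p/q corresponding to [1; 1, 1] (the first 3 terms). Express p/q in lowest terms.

Start with 1.
1 + 1/(1/1) = 1 + 1/1 = 2/1
1 + 1/(2/1) = 1 + 1/2 = 3/2

3/2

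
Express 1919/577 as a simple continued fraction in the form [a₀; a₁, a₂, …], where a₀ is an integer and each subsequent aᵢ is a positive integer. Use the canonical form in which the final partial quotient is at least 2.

[3; 3, 14, 2, 6]

⌊1919/577⌋ = 3, remainder 188
⌊577/188⌋ = 3, remainder 13
⌊188/13⌋ = 14, remainder 6
⌊13/6⌋ = 2, remainder 1
⌊6/1⌋ = 6, remainder 0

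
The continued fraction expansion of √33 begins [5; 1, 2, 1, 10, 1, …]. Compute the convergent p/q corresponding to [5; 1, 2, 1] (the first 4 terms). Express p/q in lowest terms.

Start with 1.
2 + 1/(1/1) = 2 + 1/1 = 3/1
1 + 1/(3/1) = 1 + 1/3 = 4/3
5 + 1/(4/3) = 5 + 3/4 = 23/4

23/4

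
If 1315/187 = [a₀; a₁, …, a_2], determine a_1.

31

⌊1315/187⌋ = 7, remainder 6
⌊187/6⌋ = 31, remainder 1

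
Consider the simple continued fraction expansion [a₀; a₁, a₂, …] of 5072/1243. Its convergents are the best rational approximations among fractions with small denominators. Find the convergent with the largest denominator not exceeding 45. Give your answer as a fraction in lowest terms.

102/25

List convergents until the denominator exceeds the bound:
a_0 = 4: 4/1  (≤ bound)
a_1 = 12: 49/12  (≤ bound)
a_2 = 2: 102/25  (≤ bound)
a_3 = 3: 355/87  (> 45, stop)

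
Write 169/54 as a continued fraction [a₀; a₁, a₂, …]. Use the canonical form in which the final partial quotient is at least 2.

[3; 7, 1, 2, 2]

⌊169/54⌋ = 3, remainder 7
⌊54/7⌋ = 7, remainder 5
⌊7/5⌋ = 1, remainder 2
⌊5/2⌋ = 2, remainder 1
⌊2/1⌋ = 2, remainder 0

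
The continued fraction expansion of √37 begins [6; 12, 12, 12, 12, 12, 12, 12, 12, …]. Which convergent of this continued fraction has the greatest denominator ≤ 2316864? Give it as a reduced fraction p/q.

1555849/255780

List convergents until the denominator exceeds the bound:
a_0 = 6: 6/1  (≤ bound)
a_1 = 12: 73/12  (≤ bound)
a_2 = 12: 882/145  (≤ bound)
a_3 = 12: 10657/1752  (≤ bound)
a_4 = 12: 128766/21169  (≤ bound)
a_5 = 12: 1555849/255780  (≤ bound)
a_6 = 12: 18798954/3090529  (> 2316864, stop)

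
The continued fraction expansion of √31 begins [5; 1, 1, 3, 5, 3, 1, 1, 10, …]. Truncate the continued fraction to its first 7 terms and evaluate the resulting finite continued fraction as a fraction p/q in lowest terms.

a_0 = 5: 5/1
a_1 = 1: 6/1
a_2 = 1: 11/2
a_3 = 3: 39/7
a_4 = 5: 206/37
a_5 = 3: 657/118
a_6 = 1: 863/155

863/155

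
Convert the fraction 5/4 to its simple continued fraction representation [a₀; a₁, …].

[1; 4]

5 ÷ 4 → quotient 1, remainder 1
4 ÷ 1 → quotient 4, remainder 0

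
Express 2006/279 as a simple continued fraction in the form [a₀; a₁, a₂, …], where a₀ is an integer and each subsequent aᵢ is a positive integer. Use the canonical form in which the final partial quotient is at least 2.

[7; 5, 3, 1, 3, 1, 2]

⌊2006/279⌋ = 7, remainder 53
⌊279/53⌋ = 5, remainder 14
⌊53/14⌋ = 3, remainder 11
⌊14/11⌋ = 1, remainder 3
⌊11/3⌋ = 3, remainder 2
⌊3/2⌋ = 1, remainder 1
⌊2/1⌋ = 2, remainder 0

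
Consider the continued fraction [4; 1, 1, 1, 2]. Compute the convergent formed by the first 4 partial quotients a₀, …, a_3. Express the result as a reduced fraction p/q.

Work from the innermost term outward:
Start with 1.
1 + 1/(1/1) = 1 + 1/1 = 2/1
1 + 1/(2/1) = 1 + 1/2 = 3/2
4 + 1/(3/2) = 4 + 2/3 = 14/3

14/3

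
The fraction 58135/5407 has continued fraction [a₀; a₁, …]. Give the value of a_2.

3

58135 = 10·5407 + 4065, so a_0 = 10
5407 = 1·4065 + 1342, so a_1 = 1
4065 = 3·1342 + 39, so a_2 = 3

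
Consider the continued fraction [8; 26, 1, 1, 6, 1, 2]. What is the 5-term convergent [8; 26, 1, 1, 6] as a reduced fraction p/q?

2773/345

Start with 6.
1 + 1/(6/1) = 1 + 1/6 = 7/6
1 + 1/(7/6) = 1 + 6/7 = 13/7
26 + 1/(13/7) = 26 + 7/13 = 345/13
8 + 1/(345/13) = 8 + 13/345 = 2773/345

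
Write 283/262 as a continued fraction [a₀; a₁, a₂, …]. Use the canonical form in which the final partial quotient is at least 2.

283 ÷ 262 → quotient 1, remainder 21
262 ÷ 21 → quotient 12, remainder 10
21 ÷ 10 → quotient 2, remainder 1
10 ÷ 1 → quotient 10, remainder 0

[1; 12, 2, 10]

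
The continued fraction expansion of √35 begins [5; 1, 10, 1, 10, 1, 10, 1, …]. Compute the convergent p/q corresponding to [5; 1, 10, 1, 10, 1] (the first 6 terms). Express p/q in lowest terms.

Start with 1.
10 + 1/(1/1) = 10 + 1/1 = 11/1
1 + 1/(11/1) = 1 + 1/11 = 12/11
10 + 1/(12/11) = 10 + 11/12 = 131/12
1 + 1/(131/12) = 1 + 12/131 = 143/131
5 + 1/(143/131) = 5 + 131/143 = 846/143

846/143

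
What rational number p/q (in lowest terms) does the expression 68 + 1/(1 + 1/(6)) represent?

482/7

a_0 = 68: 68/1
a_1 = 1: 69/1
a_2 = 6: 482/7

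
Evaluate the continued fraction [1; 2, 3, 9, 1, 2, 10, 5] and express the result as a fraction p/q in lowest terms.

Compute successive convergents:
a_0 = 1: 1/1
a_1 = 2: 3/2
a_2 = 3: 10/7
a_3 = 9: 93/65
a_4 = 1: 103/72
a_5 = 2: 299/209
a_6 = 10: 3093/2162
a_7 = 5: 15764/11019

15764/11019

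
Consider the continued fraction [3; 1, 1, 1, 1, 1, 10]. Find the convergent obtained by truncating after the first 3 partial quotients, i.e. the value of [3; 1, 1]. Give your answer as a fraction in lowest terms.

7/2

Build up convergents one term at a time:
a_0 = 3: 3/1
a_1 = 1: 4/1
a_2 = 1: 7/2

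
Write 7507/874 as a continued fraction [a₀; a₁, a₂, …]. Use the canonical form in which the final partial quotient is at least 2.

[8; 1, 1, 2, 3, 3, 7, 2]

7507 = 8·874 + 515, so a_0 = 8
874 = 1·515 + 359, so a_1 = 1
515 = 1·359 + 156, so a_2 = 1
359 = 2·156 + 47, so a_3 = 2
156 = 3·47 + 15, so a_4 = 3
47 = 3·15 + 2, so a_5 = 3
15 = 7·2 + 1, so a_6 = 7
2 = 2·1 + 0, so a_7 = 2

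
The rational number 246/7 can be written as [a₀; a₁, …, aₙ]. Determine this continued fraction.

246 = 35·7 + 1, so a_0 = 35
7 = 7·1 + 0, so a_1 = 7

[35; 7]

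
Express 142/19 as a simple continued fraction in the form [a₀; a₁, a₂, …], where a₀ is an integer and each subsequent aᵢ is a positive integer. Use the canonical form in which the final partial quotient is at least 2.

Run the Euclidean algorithm, recording each quotient:
⌊142/19⌋ = 7, remainder 9
⌊19/9⌋ = 2, remainder 1
⌊9/1⌋ = 9, remainder 0

[7; 2, 9]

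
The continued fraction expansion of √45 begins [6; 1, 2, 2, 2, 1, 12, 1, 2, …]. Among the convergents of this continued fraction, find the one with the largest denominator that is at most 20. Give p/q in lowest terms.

114/17

List convergents until the denominator exceeds the bound:
a_0 = 6: 6/1  (≤ bound)
a_1 = 1: 7/1  (≤ bound)
a_2 = 2: 20/3  (≤ bound)
a_3 = 2: 47/7  (≤ bound)
a_4 = 2: 114/17  (≤ bound)
a_5 = 1: 161/24  (> 20, stop)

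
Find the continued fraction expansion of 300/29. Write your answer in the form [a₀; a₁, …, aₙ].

[10; 2, 1, 9]

⌊300/29⌋ = 10, remainder 10
⌊29/10⌋ = 2, remainder 9
⌊10/9⌋ = 1, remainder 1
⌊9/1⌋ = 9, remainder 0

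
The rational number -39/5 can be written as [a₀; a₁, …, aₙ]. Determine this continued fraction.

[-8; 5]

Apply division with remainder until the remainder is 0:
-39 ÷ 5 → quotient -8, remainder 1
5 ÷ 1 → quotient 5, remainder 0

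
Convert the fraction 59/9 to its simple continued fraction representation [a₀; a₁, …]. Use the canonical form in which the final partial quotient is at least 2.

59 = 6·9 + 5, so a_0 = 6
9 = 1·5 + 4, so a_1 = 1
5 = 1·4 + 1, so a_2 = 1
4 = 4·1 + 0, so a_3 = 4

[6; 1, 1, 4]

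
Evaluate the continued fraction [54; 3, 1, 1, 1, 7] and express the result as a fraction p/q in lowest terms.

4559/84

Start with 7.
1 + 1/(7/1) = 1 + 1/7 = 8/7
1 + 1/(8/7) = 1 + 7/8 = 15/8
1 + 1/(15/8) = 1 + 8/15 = 23/15
3 + 1/(23/15) = 3 + 15/23 = 84/23
54 + 1/(84/23) = 54 + 23/84 = 4559/84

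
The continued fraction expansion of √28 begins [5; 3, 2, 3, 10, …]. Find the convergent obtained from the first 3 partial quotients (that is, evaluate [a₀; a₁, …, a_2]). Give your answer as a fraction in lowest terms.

Start with 2.
3 + 1/(2/1) = 3 + 1/2 = 7/2
5 + 1/(7/2) = 5 + 2/7 = 37/7

37/7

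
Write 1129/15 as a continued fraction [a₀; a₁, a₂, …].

[75; 3, 1, 3]

Repeatedly divide and take the remainder:
⌊1129/15⌋ = 75, remainder 4
⌊15/4⌋ = 3, remainder 3
⌊4/3⌋ = 1, remainder 1
⌊3/1⌋ = 3, remainder 0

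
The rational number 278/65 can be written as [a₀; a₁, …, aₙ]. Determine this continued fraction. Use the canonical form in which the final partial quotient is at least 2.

⌊278/65⌋ = 4, remainder 18
⌊65/18⌋ = 3, remainder 11
⌊18/11⌋ = 1, remainder 7
⌊11/7⌋ = 1, remainder 4
⌊7/4⌋ = 1, remainder 3
⌊4/3⌋ = 1, remainder 1
⌊3/1⌋ = 3, remainder 0

[4; 3, 1, 1, 1, 1, 3]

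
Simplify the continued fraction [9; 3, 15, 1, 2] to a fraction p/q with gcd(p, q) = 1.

1343/144

Start with 2.
1 + 1/(2/1) = 1 + 1/2 = 3/2
15 + 1/(3/2) = 15 + 2/3 = 47/3
3 + 1/(47/3) = 3 + 3/47 = 144/47
9 + 1/(144/47) = 9 + 47/144 = 1343/144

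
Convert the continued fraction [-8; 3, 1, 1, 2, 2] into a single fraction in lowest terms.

a_0 = -8: -8/1
a_1 = 3: -23/3
a_2 = 1: -31/4
a_3 = 1: -54/7
a_4 = 2: -139/18
a_5 = 2: -332/43

-332/43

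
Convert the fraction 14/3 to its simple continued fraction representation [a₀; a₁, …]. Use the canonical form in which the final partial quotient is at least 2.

Repeatedly divide and take the remainder:
14 ÷ 3 → quotient 4, remainder 2
3 ÷ 2 → quotient 1, remainder 1
2 ÷ 1 → quotient 2, remainder 0

[4; 1, 2]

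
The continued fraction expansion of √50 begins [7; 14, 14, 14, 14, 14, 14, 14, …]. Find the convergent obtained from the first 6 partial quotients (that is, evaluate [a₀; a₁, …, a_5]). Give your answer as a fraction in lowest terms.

Start with 14.
14 + 1/(14/1) = 14 + 1/14 = 197/14
14 + 1/(197/14) = 14 + 14/197 = 2772/197
14 + 1/(2772/197) = 14 + 197/2772 = 39005/2772
14 + 1/(39005/2772) = 14 + 2772/39005 = 548842/39005
7 + 1/(548842/39005) = 7 + 39005/548842 = 3880899/548842

3880899/548842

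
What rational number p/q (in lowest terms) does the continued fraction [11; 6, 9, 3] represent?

1909/171

Build up convergents one term at a time:
a_0 = 11: 11/1
a_1 = 6: 67/6
a_2 = 9: 614/55
a_3 = 3: 1909/171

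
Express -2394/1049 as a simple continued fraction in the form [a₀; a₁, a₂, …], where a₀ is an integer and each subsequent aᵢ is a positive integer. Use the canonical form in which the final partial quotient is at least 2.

⌊-2394/1049⌋ = -3, remainder 753
⌊1049/753⌋ = 1, remainder 296
⌊753/296⌋ = 2, remainder 161
⌊296/161⌋ = 1, remainder 135
⌊161/135⌋ = 1, remainder 26
⌊135/26⌋ = 5, remainder 5
⌊26/5⌋ = 5, remainder 1
⌊5/1⌋ = 5, remainder 0

[-3; 1, 2, 1, 1, 5, 5, 5]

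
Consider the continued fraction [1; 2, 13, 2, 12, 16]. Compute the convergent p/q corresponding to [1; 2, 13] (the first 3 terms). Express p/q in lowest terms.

Start with 13.
2 + 1/(13/1) = 2 + 1/13 = 27/13
1 + 1/(27/13) = 1 + 13/27 = 40/27

40/27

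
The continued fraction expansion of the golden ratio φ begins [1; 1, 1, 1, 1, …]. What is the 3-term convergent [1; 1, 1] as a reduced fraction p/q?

3/2

a_0 = 1: 1/1
a_1 = 1: 2/1
a_2 = 1: 3/2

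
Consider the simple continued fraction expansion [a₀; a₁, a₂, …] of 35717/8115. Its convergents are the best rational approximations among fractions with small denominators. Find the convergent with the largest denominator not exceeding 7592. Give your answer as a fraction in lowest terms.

a_0 = 4: 4/1  (≤ bound)
a_1 = 2: 9/2  (≤ bound)
a_2 = 2: 22/5  (≤ bound)
a_3 = 29: 647/147  (≤ bound)
a_4 = 9: 5845/1328  (≤ bound)
a_5 = 6: 35717/8115  (> 7592, stop)

5845/1328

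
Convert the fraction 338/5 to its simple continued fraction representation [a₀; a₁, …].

[67; 1, 1, 2]

338 ÷ 5 → quotient 67, remainder 3
5 ÷ 3 → quotient 1, remainder 2
3 ÷ 2 → quotient 1, remainder 1
2 ÷ 1 → quotient 2, remainder 0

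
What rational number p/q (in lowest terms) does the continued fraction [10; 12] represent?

a_0 = 10: 10/1
a_1 = 12: 121/12

121/12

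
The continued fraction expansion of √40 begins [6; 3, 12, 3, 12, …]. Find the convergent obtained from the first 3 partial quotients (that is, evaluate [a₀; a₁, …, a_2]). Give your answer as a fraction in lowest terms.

234/37

a_0 = 6: 6/1
a_1 = 3: 19/3
a_2 = 12: 234/37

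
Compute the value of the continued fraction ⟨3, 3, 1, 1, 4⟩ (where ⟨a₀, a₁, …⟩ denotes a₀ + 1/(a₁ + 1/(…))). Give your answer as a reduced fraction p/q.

Work from the innermost term outward:
Start with 4.
1 + 1/(4/1) = 1 + 1/4 = 5/4
1 + 1/(5/4) = 1 + 4/5 = 9/5
3 + 1/(9/5) = 3 + 5/9 = 32/9
3 + 1/(32/9) = 3 + 9/32 = 105/32

105/32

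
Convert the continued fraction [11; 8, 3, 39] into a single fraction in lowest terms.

Start with 39.
3 + 1/(39/1) = 3 + 1/39 = 118/39
8 + 1/(118/39) = 8 + 39/118 = 983/118
11 + 1/(983/118) = 11 + 118/983 = 10931/983

10931/983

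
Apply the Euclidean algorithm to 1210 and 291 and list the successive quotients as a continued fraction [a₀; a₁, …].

[4; 6, 3, 15]

1210 ÷ 291 → quotient 4, remainder 46
291 ÷ 46 → quotient 6, remainder 15
46 ÷ 15 → quotient 3, remainder 1
15 ÷ 1 → quotient 15, remainder 0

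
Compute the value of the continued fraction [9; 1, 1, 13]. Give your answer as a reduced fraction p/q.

Starting at the tail and folding back:
Start with 13.
1 + 1/(13/1) = 1 + 1/13 = 14/13
1 + 1/(14/13) = 1 + 13/14 = 27/14
9 + 1/(27/14) = 9 + 14/27 = 257/27

257/27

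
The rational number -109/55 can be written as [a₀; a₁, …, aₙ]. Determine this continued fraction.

-109 ÷ 55 → quotient -2, remainder 1
55 ÷ 1 → quotient 55, remainder 0

[-2; 55]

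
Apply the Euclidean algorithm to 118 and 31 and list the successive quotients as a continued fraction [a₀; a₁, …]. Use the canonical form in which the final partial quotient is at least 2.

118 ÷ 31 → quotient 3, remainder 25
31 ÷ 25 → quotient 1, remainder 6
25 ÷ 6 → quotient 4, remainder 1
6 ÷ 1 → quotient 6, remainder 0

[3; 1, 4, 6]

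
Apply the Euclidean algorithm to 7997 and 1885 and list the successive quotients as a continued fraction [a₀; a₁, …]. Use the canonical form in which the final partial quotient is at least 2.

7997 ÷ 1885 → quotient 4, remainder 457
1885 ÷ 457 → quotient 4, remainder 57
457 ÷ 57 → quotient 8, remainder 1
57 ÷ 1 → quotient 57, remainder 0

[4; 4, 8, 57]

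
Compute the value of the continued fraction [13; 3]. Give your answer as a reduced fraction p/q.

40/3

Collapse the nested fraction from the inside out:
Start with 3.
13 + 1/(3/1) = 13 + 1/3 = 40/3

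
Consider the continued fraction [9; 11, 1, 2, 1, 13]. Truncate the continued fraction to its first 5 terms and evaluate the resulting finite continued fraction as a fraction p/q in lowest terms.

427/47

Compute successive convergents:
a_0 = 9: 9/1
a_1 = 11: 100/11
a_2 = 1: 109/12
a_3 = 2: 318/35
a_4 = 1: 427/47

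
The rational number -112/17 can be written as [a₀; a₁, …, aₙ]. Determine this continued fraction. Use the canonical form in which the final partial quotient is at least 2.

Repeatedly divide and take the remainder:
-112 = -7·17 + 7, so a_0 = -7
17 = 2·7 + 3, so a_1 = 2
7 = 2·3 + 1, so a_2 = 2
3 = 3·1 + 0, so a_3 = 3

[-7; 2, 2, 3]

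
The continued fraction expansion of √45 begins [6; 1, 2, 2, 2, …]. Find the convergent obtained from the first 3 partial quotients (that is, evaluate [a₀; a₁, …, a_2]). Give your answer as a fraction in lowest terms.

20/3

Start with 2.
1 + 1/(2/1) = 1 + 1/2 = 3/2
6 + 1/(3/2) = 6 + 2/3 = 20/3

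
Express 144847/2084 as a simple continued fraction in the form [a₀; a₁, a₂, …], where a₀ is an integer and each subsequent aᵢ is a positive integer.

144847 ÷ 2084 → quotient 69, remainder 1051
2084 ÷ 1051 → quotient 1, remainder 1033
1051 ÷ 1033 → quotient 1, remainder 18
1033 ÷ 18 → quotient 57, remainder 7
18 ÷ 7 → quotient 2, remainder 4
7 ÷ 4 → quotient 1, remainder 3
4 ÷ 3 → quotient 1, remainder 1
3 ÷ 1 → quotient 3, remainder 0

[69; 1, 1, 57, 2, 1, 1, 3]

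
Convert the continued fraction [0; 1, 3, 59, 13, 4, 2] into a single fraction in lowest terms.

a_0 = 0: 0/1
a_1 = 1: 1/1
a_2 = 3: 3/4
a_3 = 59: 178/237
a_4 = 13: 2317/3085
a_5 = 4: 9446/12577
a_6 = 2: 21209/28239

21209/28239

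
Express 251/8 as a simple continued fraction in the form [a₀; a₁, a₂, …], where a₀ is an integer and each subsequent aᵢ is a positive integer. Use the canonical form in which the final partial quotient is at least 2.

Run the Euclidean algorithm, recording each quotient:
⌊251/8⌋ = 31, remainder 3
⌊8/3⌋ = 2, remainder 2
⌊3/2⌋ = 1, remainder 1
⌊2/1⌋ = 2, remainder 0

[31; 2, 1, 2]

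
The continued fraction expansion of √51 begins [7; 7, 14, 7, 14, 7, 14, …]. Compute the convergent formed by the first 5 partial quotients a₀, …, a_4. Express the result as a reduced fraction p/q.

70693/9899

Use the convergent recurrence hₖ = aₖ·hₖ₋₁ + hₖ₋₂ (and likewise for the denominators kₖ):
a_0 = 7: 7/1
a_1 = 7: 50/7
a_2 = 14: 707/99
a_3 = 7: 4999/700
a_4 = 14: 70693/9899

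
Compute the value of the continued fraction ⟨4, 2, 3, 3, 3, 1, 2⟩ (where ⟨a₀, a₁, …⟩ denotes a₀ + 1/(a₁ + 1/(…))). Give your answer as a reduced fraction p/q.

Start with 2.
1 + 1/(2/1) = 1 + 1/2 = 3/2
3 + 1/(3/2) = 3 + 2/3 = 11/3
3 + 1/(11/3) = 3 + 3/11 = 36/11
3 + 1/(36/11) = 3 + 11/36 = 119/36
2 + 1/(119/36) = 2 + 36/119 = 274/119
4 + 1/(274/119) = 4 + 119/274 = 1215/274

1215/274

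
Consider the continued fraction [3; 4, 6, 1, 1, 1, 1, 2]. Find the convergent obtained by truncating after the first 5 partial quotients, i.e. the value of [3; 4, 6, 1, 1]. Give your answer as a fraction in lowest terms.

a_0 = 3: 3/1
a_1 = 4: 13/4
a_2 = 6: 81/25
a_3 = 1: 94/29
a_4 = 1: 175/54

175/54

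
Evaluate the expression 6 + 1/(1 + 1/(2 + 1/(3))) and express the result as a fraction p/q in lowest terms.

67/10

a_0 = 6: 6/1
a_1 = 1: 7/1
a_2 = 2: 20/3
a_3 = 3: 67/10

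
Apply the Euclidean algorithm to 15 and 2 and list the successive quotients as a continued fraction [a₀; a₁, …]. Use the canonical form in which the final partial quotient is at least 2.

Apply division with remainder until the remainder is 0:
15 ÷ 2 → quotient 7, remainder 1
2 ÷ 1 → quotient 2, remainder 0

[7; 2]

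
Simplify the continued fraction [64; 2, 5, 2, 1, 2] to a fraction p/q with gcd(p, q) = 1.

6059/94

a_0 = 64: 64/1
a_1 = 2: 129/2
a_2 = 5: 709/11
a_3 = 2: 1547/24
a_4 = 1: 2256/35
a_5 = 2: 6059/94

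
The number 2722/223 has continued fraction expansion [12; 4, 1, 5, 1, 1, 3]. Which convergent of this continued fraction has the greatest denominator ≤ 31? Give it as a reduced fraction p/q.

List convergents until the denominator exceeds the bound:
a_0 = 12: 12/1  (≤ bound)
a_1 = 4: 49/4  (≤ bound)
a_2 = 1: 61/5  (≤ bound)
a_3 = 5: 354/29  (≤ bound)
a_4 = 1: 415/34  (> 31, stop)

354/29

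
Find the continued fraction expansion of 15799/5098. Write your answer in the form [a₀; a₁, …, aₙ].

[3; 10, 10, 1, 1, 11, 2]

15799 = 3·5098 + 505, so a_0 = 3
5098 = 10·505 + 48, so a_1 = 10
505 = 10·48 + 25, so a_2 = 10
48 = 1·25 + 23, so a_3 = 1
25 = 1·23 + 2, so a_4 = 1
23 = 11·2 + 1, so a_5 = 11
2 = 2·1 + 0, so a_6 = 2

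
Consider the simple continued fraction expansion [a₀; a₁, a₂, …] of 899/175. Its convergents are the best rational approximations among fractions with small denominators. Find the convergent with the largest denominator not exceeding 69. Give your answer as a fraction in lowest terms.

262/51

a_0 = 5: 5/1  (≤ bound)
a_1 = 7: 36/7  (≤ bound)
a_2 = 3: 113/22  (≤ bound)
a_3 = 2: 262/51  (≤ bound)
a_4 = 3: 899/175  (> 69, stop)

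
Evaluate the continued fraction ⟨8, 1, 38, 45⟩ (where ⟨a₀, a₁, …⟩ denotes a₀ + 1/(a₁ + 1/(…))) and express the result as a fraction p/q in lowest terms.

Compute successive convergents:
a_0 = 8: 8/1
a_1 = 1: 9/1
a_2 = 38: 350/39
a_3 = 45: 15759/1756

15759/1756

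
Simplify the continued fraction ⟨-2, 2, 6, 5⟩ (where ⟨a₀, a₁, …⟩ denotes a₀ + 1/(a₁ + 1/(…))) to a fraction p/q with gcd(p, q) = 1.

-103/67

a_0 = -2: -2/1
a_1 = 2: -3/2
a_2 = 6: -20/13
a_3 = 5: -103/67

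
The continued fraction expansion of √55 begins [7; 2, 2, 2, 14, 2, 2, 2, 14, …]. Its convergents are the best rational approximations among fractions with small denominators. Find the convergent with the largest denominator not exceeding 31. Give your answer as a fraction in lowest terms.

List convergents until the denominator exceeds the bound:
a_0 = 7: 7/1  (≤ bound)
a_1 = 2: 15/2  (≤ bound)
a_2 = 2: 37/5  (≤ bound)
a_3 = 2: 89/12  (≤ bound)
a_4 = 14: 1283/173  (> 31, stop)

89/12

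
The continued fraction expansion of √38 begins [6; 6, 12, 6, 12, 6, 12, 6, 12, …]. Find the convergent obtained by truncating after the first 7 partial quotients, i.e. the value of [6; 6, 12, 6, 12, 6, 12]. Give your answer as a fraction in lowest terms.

2463306/399601

Start with 12.
6 + 1/(12/1) = 6 + 1/12 = 73/12
12 + 1/(73/12) = 12 + 12/73 = 888/73
6 + 1/(888/73) = 6 + 73/888 = 5401/888
12 + 1/(5401/888) = 12 + 888/5401 = 65700/5401
6 + 1/(65700/5401) = 6 + 5401/65700 = 399601/65700
6 + 1/(399601/65700) = 6 + 65700/399601 = 2463306/399601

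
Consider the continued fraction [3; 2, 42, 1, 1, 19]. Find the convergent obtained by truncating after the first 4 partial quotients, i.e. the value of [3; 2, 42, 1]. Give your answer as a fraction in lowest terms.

Start with 1.
42 + 1/(1/1) = 42 + 1/1 = 43/1
2 + 1/(43/1) = 2 + 1/43 = 87/43
3 + 1/(87/43) = 3 + 43/87 = 304/87

304/87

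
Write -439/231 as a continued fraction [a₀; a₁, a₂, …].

⌊-439/231⌋ = -2, remainder 23
⌊231/23⌋ = 10, remainder 1
⌊23/1⌋ = 23, remainder 0

[-2; 10, 23]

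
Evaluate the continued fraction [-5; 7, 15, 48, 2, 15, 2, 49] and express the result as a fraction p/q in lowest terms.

a_0 = -5: -5/1
a_1 = 7: -34/7
a_2 = 15: -515/106
a_3 = 48: -24754/5095
a_4 = 2: -50023/10296
a_5 = 15: -775099/159535
a_6 = 2: -1600221/329366
a_7 = 49: -79185928/16298469

-79185928/16298469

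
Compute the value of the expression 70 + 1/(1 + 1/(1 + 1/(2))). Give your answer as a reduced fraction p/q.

353/5

Build up convergents one term at a time:
a_0 = 70: 70/1
a_1 = 1: 71/1
a_2 = 1: 141/2
a_3 = 2: 353/5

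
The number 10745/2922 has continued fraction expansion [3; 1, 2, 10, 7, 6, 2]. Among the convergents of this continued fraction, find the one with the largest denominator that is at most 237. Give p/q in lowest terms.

List convergents until the denominator exceeds the bound:
a_0 = 3: 3/1  (≤ bound)
a_1 = 1: 4/1  (≤ bound)
a_2 = 2: 11/3  (≤ bound)
a_3 = 10: 114/31  (≤ bound)
a_4 = 7: 809/220  (≤ bound)
a_5 = 6: 4968/1351  (> 237, stop)

809/220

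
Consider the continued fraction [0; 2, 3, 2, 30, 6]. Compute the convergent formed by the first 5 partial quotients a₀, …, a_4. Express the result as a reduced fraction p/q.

Start with 30.
2 + 1/(30/1) = 2 + 1/30 = 61/30
3 + 1/(61/30) = 3 + 30/61 = 213/61
2 + 1/(213/61) = 2 + 61/213 = 487/213
0 + 1/(487/213) = 0 + 213/487 = 213/487

213/487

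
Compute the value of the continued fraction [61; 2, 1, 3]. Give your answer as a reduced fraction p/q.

675/11

Start with 3.
1 + 1/(3/1) = 1 + 1/3 = 4/3
2 + 1/(4/3) = 2 + 3/4 = 11/4
61 + 1/(11/4) = 61 + 4/11 = 675/11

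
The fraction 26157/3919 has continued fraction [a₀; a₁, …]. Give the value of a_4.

26157 = 6·3919 + 2643, so a_0 = 6
3919 = 1·2643 + 1276, so a_1 = 1
2643 = 2·1276 + 91, so a_2 = 2
1276 = 14·91 + 2, so a_3 = 14
91 = 45·2 + 1, so a_4 = 45

45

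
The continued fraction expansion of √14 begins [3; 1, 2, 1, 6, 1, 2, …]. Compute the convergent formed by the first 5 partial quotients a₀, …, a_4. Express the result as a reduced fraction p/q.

Start with 6.
1 + 1/(6/1) = 1 + 1/6 = 7/6
2 + 1/(7/6) = 2 + 6/7 = 20/7
1 + 1/(20/7) = 1 + 7/20 = 27/20
3 + 1/(27/20) = 3 + 20/27 = 101/27

101/27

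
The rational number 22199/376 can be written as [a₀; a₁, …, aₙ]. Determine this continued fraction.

[59; 25, 15]

22199 = 59·376 + 15, so a_0 = 59
376 = 25·15 + 1, so a_1 = 25
15 = 15·1 + 0, so a_2 = 15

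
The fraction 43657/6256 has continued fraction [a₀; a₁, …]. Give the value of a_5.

14

Apply division with remainder until the remainder is 0:
43657 ÷ 6256 → quotient 6, remainder 6121
6256 ÷ 6121 → quotient 1, remainder 135
6121 ÷ 135 → quotient 45, remainder 46
135 ÷ 46 → quotient 2, remainder 43
46 ÷ 43 → quotient 1, remainder 3
43 ÷ 3 → quotient 14, remainder 1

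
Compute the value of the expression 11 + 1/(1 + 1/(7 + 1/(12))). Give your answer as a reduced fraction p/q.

Build up convergents one term at a time:
a_0 = 11: 11/1
a_1 = 1: 12/1
a_2 = 7: 95/8
a_3 = 12: 1152/97

1152/97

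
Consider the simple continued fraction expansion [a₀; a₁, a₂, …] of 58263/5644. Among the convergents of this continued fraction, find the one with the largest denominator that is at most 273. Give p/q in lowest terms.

a_0 = 10: 10/1  (≤ bound)
a_1 = 3: 31/3  (≤ bound)
a_2 = 10: 320/31  (≤ bound)
a_3 = 2: 671/65  (≤ bound)
a_4 = 2: 1662/161  (≤ bound)
a_5 = 1: 2333/226  (≤ bound)
a_6 = 1: 3995/387  (> 273, stop)

2333/226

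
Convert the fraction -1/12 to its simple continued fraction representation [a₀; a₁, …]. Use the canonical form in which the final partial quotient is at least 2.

[-1; 1, 11]

-1 = -1·12 + 11, so a_0 = -1
12 = 1·11 + 1, so a_1 = 1
11 = 11·1 + 0, so a_2 = 11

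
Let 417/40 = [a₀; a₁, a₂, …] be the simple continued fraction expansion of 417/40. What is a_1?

2

Apply division with remainder until the remainder is 0:
417 ÷ 40 → quotient 10, remainder 17
40 ÷ 17 → quotient 2, remainder 6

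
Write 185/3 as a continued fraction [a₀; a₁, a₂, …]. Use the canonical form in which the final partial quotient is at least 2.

[61; 1, 2]

⌊185/3⌋ = 61, remainder 2
⌊3/2⌋ = 1, remainder 1
⌊2/1⌋ = 2, remainder 0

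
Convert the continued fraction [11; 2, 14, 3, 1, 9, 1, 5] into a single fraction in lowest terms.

a_0 = 11: 11/1
a_1 = 2: 23/2
a_2 = 14: 333/29
a_3 = 3: 1022/89
a_4 = 1: 1355/118
a_5 = 9: 13217/1151
a_6 = 1: 14572/1269
a_7 = 5: 86077/7496

86077/7496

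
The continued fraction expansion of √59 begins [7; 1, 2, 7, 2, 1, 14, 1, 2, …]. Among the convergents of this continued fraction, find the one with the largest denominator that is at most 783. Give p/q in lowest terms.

a_0 = 7: 7/1  (≤ bound)
a_1 = 1: 8/1  (≤ bound)
a_2 = 2: 23/3  (≤ bound)
a_3 = 7: 169/22  (≤ bound)
a_4 = 2: 361/47  (≤ bound)
a_5 = 1: 530/69  (≤ bound)
a_6 = 14: 7781/1013  (> 783, stop)

530/69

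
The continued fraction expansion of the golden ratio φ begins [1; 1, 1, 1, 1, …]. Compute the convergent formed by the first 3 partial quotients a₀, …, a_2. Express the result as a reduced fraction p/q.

Build up convergents one term at a time:
a_0 = 1: 1/1
a_1 = 1: 2/1
a_2 = 1: 3/2

3/2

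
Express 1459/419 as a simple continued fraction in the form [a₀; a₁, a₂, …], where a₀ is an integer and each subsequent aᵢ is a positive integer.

1459 ÷ 419 → quotient 3, remainder 202
419 ÷ 202 → quotient 2, remainder 15
202 ÷ 15 → quotient 13, remainder 7
15 ÷ 7 → quotient 2, remainder 1
7 ÷ 1 → quotient 7, remainder 0

[3; 2, 13, 2, 7]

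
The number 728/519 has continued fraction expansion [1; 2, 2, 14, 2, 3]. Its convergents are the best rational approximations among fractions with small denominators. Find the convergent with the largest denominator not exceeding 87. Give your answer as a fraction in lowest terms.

a_0 = 1: 1/1  (≤ bound)
a_1 = 2: 3/2  (≤ bound)
a_2 = 2: 7/5  (≤ bound)
a_3 = 14: 101/72  (≤ bound)
a_4 = 2: 209/149  (> 87, stop)

101/72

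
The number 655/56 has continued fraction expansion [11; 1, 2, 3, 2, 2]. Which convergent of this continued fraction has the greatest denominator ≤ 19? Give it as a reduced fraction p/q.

117/10

a_0 = 11: 11/1  (≤ bound)
a_1 = 1: 12/1  (≤ bound)
a_2 = 2: 35/3  (≤ bound)
a_3 = 3: 117/10  (≤ bound)
a_4 = 2: 269/23  (> 19, stop)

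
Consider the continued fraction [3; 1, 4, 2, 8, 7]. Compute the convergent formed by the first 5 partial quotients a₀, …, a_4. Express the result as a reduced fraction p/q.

Work from the innermost term outward:
Start with 8.
2 + 1/(8/1) = 2 + 1/8 = 17/8
4 + 1/(17/8) = 4 + 8/17 = 76/17
1 + 1/(76/17) = 1 + 17/76 = 93/76
3 + 1/(93/76) = 3 + 76/93 = 355/93

355/93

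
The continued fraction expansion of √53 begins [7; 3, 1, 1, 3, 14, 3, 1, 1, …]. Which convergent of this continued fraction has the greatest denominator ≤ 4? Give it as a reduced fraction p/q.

a_0 = 7: 7/1  (≤ bound)
a_1 = 3: 22/3  (≤ bound)
a_2 = 1: 29/4  (≤ bound)
a_3 = 1: 51/7  (> 4, stop)

29/4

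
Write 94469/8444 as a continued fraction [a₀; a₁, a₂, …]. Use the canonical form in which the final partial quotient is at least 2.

[11; 5, 3, 18, 1, 1, 6, 2]

94469 ÷ 8444 → quotient 11, remainder 1585
8444 ÷ 1585 → quotient 5, remainder 519
1585 ÷ 519 → quotient 3, remainder 28
519 ÷ 28 → quotient 18, remainder 15
28 ÷ 15 → quotient 1, remainder 13
15 ÷ 13 → quotient 1, remainder 2
13 ÷ 2 → quotient 6, remainder 1
2 ÷ 1 → quotient 2, remainder 0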